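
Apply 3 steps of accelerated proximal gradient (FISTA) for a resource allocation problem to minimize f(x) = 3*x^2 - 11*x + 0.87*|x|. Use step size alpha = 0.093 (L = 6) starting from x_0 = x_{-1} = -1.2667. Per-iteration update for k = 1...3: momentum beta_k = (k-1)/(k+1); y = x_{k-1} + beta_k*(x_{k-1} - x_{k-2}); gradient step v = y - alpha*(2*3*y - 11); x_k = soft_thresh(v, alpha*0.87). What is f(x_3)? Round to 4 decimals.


FISTA on f(x) = 3*x^2 - 11*x + 0.87*|x|
L = 6, alpha = 0.093
Iteration 1: beta = 0.0, y = -1.2667 + 0.0*(-1.2667 + 1.2667) = -1.2667
  grad(y) = -18.6002, v = y - alpha*grad = 0.4631
  prox(v) = soft_thresh(0.4631, 0.0809) = 0.3822
Iteration 2: beta = 0.3333, y = 0.3822 + 0.3333*(0.3822 + 1.2667) = 0.9318
  grad(y) = -5.4089, v = y - alpha*grad = 1.4349
  prox(v) = soft_thresh(1.4349, 0.0809) = 1.354
Iteration 3: beta = 0.5, y = 1.354 + 0.5*(1.354 - 0.3822) = 1.8398
  grad(y) = 0.0391, v = y - alpha*grad = 1.8362
  prox(v) = soft_thresh(1.8362, 0.0809) = 1.7553
f(x_3) = 3*1.7553^2 - 11*1.7553 + 0.87*|1.7553| = -8.538


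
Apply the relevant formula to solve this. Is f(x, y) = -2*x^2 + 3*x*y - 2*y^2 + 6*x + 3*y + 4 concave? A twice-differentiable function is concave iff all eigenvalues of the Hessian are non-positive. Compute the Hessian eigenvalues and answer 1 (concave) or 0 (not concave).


The Hessian of f(x,y) = -2*x^2 + 3*x*y - 2*y^2 + 6*x + 3*y + 4 is:
H = [[-4, 3], [3, -4]]
Trace = -4 - 4 = -8
Determinant = -4*-4 - (3)^2 = 7
Discriminant = (-8)^2 - 4*7 = 36.0
Eigenvalues: lambda_1 = -7.0, lambda_2 = -1.0
The function is concave.

1


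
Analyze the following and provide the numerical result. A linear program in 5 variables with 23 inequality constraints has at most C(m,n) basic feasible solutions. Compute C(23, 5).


Each vertex corresponds to some choice of n active constraints out of m, so the number of vertices is at most C(m, n) = m! / (n!(m-n)!).
m = 23, n = 5
Numerator: 23 * 22 * 21 * 20 * 19
Denominator: 5! = 120
C(23, 5) = 33649


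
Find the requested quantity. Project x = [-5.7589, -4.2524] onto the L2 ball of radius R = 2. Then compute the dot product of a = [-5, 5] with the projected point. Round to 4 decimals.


Step 1: Compute ||x|| (intermediates to 6 decimals).
||x|| = sqrt((-5.7589)^2 + (-4.2524)^2) = 7.158759
Step 2: Project.
Since ||x|| > R, scale = R/||x|| = 2/7.158759 = 0.279378, proj(x) = scale * x
proj(x) = [-1.60891, -1.188027]
Step 3: Dot product.
a^T * proj(x) = -5*(-1.60891) + 5*(-1.188027) = 2.1044


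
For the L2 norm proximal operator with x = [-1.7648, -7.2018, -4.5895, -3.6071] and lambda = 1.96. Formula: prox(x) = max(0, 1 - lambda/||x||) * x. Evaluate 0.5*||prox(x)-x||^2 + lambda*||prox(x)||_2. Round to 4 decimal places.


Step 1: Compute ||x||.
||x|| = 9.4369
Step 2: Compute scaling factor.
scale = max(0, 1 - 1.96/9.4369) = 0.7923
Step 3: prox(x) = [-1.3983, -5.706, -3.6363, -2.8579]
||prox(x)|| = 7.4769
Step 4: Proximal objective.
0.5*||prox-x||^2 = 1.9208
lambda*||prox|| = 14.6547
Total = 16.5755


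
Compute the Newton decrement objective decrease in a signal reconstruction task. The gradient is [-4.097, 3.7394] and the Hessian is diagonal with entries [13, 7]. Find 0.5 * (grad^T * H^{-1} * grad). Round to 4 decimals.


Step 1: H is diagonal, so H^(-1) * g = [-0.3152, 0.5342].
Step 2: g^T H^(-1) g = sum_i g_i^2 / H_ii
  = (-4.097)^2/13 + (3.7394)^2/7
  = 1.2912 + 1.9976 = 3.2888
Step 3: Objective decrease = 0.5 * g^T H^(-1) g = 1.6444


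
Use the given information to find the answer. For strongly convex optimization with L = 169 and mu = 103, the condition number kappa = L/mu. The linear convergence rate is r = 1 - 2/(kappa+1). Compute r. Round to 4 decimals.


Step 1: Compute the condition number.
kappa = L/mu = 169/103 = 1.6408
Step 2: Compute the convergence rate.
r = 1 - 2/(kappa + 1) = 1 - 2*mu/(L + mu) = (L - mu)/(L + mu) = 66/272 = 0.2426


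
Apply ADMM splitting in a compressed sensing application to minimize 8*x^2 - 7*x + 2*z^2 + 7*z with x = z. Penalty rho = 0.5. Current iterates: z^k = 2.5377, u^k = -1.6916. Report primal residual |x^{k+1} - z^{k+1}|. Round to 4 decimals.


ADMM iteration with rho = 0.5, z^k = 2.5377, u^k = -1.6916
Step 1: x-update.
Minimize 8*x^2 - 7*x + (0.5/2)*(x - 2.5377 - 1.6916)^2
FOC: (2*8 + 0.5)*x = 7 + 0.5*(2.5377 + 1.6916)
x^{k+1} = 0.5524
Step 2: z-update.
Minimize 2*z^2 + 7*z + (0.5/2)*(0.5524 - z - 1.6916)^2
FOC: (2*2 + 0.5)*z = -7 + 0.5*(0.5524 - 1.6916)
z^{k+1} = -1.6821
Step 3: u-update.
u^{k+1} = -1.6916 + 0.5524 + 1.6821 = 0.5429
Step 4: Primal residual = |0.5524 + 1.6821| = 2.2345


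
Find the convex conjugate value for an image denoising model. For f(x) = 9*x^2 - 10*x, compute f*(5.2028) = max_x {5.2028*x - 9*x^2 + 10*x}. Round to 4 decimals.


f*(y) = sup_x {y*x - a*x^2 - b*x} = sup_x {(y-b)*x - a*x^2}
FOC: (y - b) - 2a*x = 0 => x* = (y - b)/(2a)
x* = (5.2028 + 10)/(2*9) = 0.8446
f*(5.2028) = (y-b)^2/(4a) = (5.2028 + 10)^2/(4*9)
= 231.1251/36 = 6.4201


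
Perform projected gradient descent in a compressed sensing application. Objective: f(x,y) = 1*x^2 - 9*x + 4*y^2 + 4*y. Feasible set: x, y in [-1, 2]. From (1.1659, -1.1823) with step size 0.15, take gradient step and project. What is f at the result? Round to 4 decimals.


Step 1: Compute gradient at (1.1659, -1.1823).
grad_x = 2*1*1.1659 - 9 = -6.6682
grad_y = 2*4*-1.1823 + 4 = -5.4584
Step 2: Gradient step.
x_raw = 1.1659 - 0.15*-6.6682 = 2.1661
y_raw = -1.1823 - 0.15*-5.4584 = -0.3635
Step 3: Project onto [-1, 2].
x_proj = clip(2.1661) = 2.0
y_proj = clip(-0.3635) = -0.3635
Step 4: Evaluate f.
f(2.0, -0.3635) = -14.9255


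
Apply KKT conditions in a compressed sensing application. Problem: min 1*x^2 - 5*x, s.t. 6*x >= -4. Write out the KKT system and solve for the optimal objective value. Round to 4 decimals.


Step 1: Try lambda = 0 (constraint inactive).
Stationarity: 2*1*x - 5 = 0
x* = 5/(2*1) = 2.5
Check constraint: 6*2.5 = 15.0 >= -4 -- satisfied.
Step 2: Compute optimal value.
f(x*) = 1*2.5^2 - 5*2.5 = -6.25


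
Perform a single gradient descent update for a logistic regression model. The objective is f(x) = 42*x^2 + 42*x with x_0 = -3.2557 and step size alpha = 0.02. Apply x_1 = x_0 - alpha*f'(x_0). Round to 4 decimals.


We compute the gradient at x_0 and apply the update.
f'(x) = 84*x + 42
f'(-3.2557) = 84*-3.2557 + 42 = -231.4788
x_1 = -3.2557 - 0.02*-231.4788 = 1.3739


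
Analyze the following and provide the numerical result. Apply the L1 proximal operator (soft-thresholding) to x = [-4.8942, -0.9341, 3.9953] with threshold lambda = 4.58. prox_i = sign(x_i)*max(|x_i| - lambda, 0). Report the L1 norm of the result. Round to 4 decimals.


Soft-thresholding with lambda = 4.58:
prox(-4.8942) = sign(-4.8942)*max(|-4.8942| - 4.58, 0) = -0.3142
prox(-0.9341) = sign(-0.9341)*max(|-0.9341| - 4.58, 0) = 0.0
prox(3.9953) = sign(3.9953)*max(|3.9953| - 4.58, 0) = 0.0
prox(x) = [-0.3142, 0.0, 0.0]
||prox(x)||_1 = 0.3142 + 0.0 + 0.0 = 0.3142


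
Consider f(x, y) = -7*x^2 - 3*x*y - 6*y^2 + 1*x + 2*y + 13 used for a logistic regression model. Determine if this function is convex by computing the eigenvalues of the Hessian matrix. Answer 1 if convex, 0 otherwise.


The Hessian of f(x,y) = -7*x^2 - 3*x*y - 6*y^2 + 1*x + 2*y + 13 is:
H = [[-14, -3], [-3, -12]]
Trace = -14 - 12 = -26
Determinant = -14*-12 - (-3)^2 = 159
Discriminant = (-26)^2 - 4*159 = 40.0
Eigenvalues: lambda_1 = -16.1623, lambda_2 = -9.8377
The function is not convex.

0


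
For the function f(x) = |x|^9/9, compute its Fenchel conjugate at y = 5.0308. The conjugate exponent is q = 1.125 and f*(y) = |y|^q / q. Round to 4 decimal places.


The conjugate exponent q satisfies 1/p + 1/q = 1.
p = 9, so q = 9/(9 - 1) = 1.125
|y|^q = 5.0308^1.125 = 6.1566
f*(5.0308) = 6.1566 / 1.125 = 5.4725


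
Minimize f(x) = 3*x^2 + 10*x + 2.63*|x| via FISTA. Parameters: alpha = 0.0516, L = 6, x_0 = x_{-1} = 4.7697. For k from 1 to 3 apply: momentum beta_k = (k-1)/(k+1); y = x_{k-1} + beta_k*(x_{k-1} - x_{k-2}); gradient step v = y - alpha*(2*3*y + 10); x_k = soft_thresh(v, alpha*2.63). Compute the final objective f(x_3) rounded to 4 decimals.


FISTA on f(x) = 3*x^2 + 10*x + 2.63*|x|
L = 6, alpha = 0.0516
Iteration 1: beta = 0.0, y = 4.7697 + 0.0*(4.7697 - 4.7697) = 4.7697
  grad(y) = 38.6182, v = y - alpha*grad = 2.777
  prox(v) = soft_thresh(2.777, 0.1357) = 2.6413
Iteration 2: beta = 0.3333, y = 2.6413 + 0.3333*(2.6413 - 4.7697) = 1.9318
  grad(y) = 21.5909, v = y - alpha*grad = 0.8177
  prox(v) = soft_thresh(0.8177, 0.1357) = 0.682
Iteration 3: beta = 0.5, y = 0.682 + 0.5*(0.682 - 2.6413) = -0.2976
  grad(y) = 8.2143, v = y - alpha*grad = -0.7215
  prox(v) = soft_thresh(-0.7215, 0.1357) = -0.5858
f(x_3) = 3*(-0.5858)^2 + 10*(-0.5858) + 2.63*|-0.5858| = -3.2877


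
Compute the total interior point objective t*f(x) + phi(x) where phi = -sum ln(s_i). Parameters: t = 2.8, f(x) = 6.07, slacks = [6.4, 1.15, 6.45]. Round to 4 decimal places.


Step 1: Compute log-barrier.
ln values: [1.8563, 0.1398, 1.8641]
phi = -(1.8563 + 0.1398 + 1.8641) = -3.8601
Step 2: Compute augmented objective.
t*f(x) = 2.8*6.07 = 16.996
Total = 16.996 - 3.8601 = 13.1359


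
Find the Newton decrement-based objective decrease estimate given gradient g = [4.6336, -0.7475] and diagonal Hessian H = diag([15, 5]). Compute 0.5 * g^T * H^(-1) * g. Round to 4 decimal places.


Step 1: H is diagonal, so H^(-1) * g = [0.3089, -0.1495].
Step 2: g^T H^(-1) g = sum_i g_i^2 / H_ii
  = (4.6336)^2/15 + (-0.7475)^2/5
  = 1.4313 + 0.1118 = 1.5431
Step 3: Objective decrease = 0.5 * g^T H^(-1) g = 0.7716


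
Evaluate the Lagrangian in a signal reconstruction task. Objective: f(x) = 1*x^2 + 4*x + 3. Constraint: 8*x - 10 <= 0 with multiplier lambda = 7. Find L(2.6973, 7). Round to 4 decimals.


Step 1: Evaluate f(x).
f(2.6973) = 1*2.6973^2 + 4*2.6973 + 3 = 21.0646
Step 2: Evaluate g(x).
g(2.6973) = 8*2.6973 - 10 = 11.5784
Step 3: Compute Lagrangian.
L = 21.0646 + 7*11.5784 = 102.1134


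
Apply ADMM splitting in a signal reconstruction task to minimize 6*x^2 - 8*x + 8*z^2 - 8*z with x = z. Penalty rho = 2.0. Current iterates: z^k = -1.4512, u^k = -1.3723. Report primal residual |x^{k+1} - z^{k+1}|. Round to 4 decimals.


ADMM iteration with rho = 2.0, z^k = -1.4512, u^k = -1.3723
Step 1: x-update.
Minimize 6*x^2 - 8*x + (2.0/2)*(x + 1.4512 - 1.3723)^2
FOC: (2*6 + 2.0)*x = 8 + 2.0*(-1.4512 + 1.3723)
x^{k+1} = 0.5602
Step 2: z-update.
Minimize 8*z^2 - 8*z + (2.0/2)*(0.5602 - z - 1.3723)^2
FOC: (2*8 + 2.0)*z = 8 + 2.0*(0.5602 - 1.3723)
z^{k+1} = 0.3542
Step 3: u-update.
u^{k+1} = -1.3723 + 0.5602 - 0.3542 = -1.1663
Step 4: Primal residual = |0.5602 - 0.3542| = 0.206


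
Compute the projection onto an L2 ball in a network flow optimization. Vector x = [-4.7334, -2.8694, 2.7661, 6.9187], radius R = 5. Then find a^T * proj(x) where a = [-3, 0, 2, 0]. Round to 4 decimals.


Step 1: Compute ||x|| (intermediates to 6 decimals).
||x|| = sqrt((-4.7334)^2 + (-2.8694)^2 + 2.7661^2 + 6.9187^2) = 9.282147
Step 2: Project.
Since ||x|| > R, scale = R/||x|| = 5/9.282147 = 0.538668, proj(x) = scale * x
proj(x) = [-2.549731, -1.545654, 1.49001, 3.726882]
Step 3: Dot product.
a^T * proj(x) = -3*(-2.549731) + 0*(-1.545654) + 2*1.49001 + 0*3.726882 = 10.6292


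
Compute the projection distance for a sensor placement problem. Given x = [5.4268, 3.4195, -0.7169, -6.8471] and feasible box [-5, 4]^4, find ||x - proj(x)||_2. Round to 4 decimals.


Project each component onto [-5, 4].
clip(5.4268) = 4.0, clip(3.4195) = 3.4195, clip(-0.7169) = -0.7169, clip(-6.8471) = -5.0
Projection = [4.0, 3.4195, -0.7169, -5.0]
Squared diffs: [2.0358, 0.0, 0.0, 3.4118]
Distance = sqrt(5.4476) = 2.334


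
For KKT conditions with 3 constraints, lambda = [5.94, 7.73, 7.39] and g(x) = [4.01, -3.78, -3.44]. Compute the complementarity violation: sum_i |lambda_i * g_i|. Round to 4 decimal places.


KKT complementary slackness check:
lambda_1 * g_1 = 5.94 * 4.01 = 23.8194
lambda_2 * g_2 = 7.73 * -3.78 = -29.2194
lambda_3 * g_3 = 7.39 * -3.44 = -25.4216
Total violation = 23.8194 + 29.2194 + 25.4216 = 78.4604


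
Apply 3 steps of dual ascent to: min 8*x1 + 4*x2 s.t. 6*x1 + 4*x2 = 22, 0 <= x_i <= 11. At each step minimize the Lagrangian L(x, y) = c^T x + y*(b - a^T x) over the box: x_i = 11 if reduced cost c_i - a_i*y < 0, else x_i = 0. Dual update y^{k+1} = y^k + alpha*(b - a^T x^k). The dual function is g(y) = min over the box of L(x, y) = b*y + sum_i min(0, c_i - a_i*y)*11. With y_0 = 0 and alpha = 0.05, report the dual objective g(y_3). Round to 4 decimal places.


Dual ascent for LP: min 8*x1 + 4*x2, 6*x1 + 4*x2 = 22, 0 <= x_i <= 11
Step 1: y^k = 0.0, reduced costs: (8.0, 4.0)
  x^k = (0.0, 0.0), subgradient = b - a^T x = 22.0
  y^{k+1} = 0.0 + 0.05*22.0 = 1.1
Step 2: y^k = 1.1, reduced costs: (1.4, -0.4)
  x^k = (0.0, 11.0), subgradient = b - a^T x = -22.0
  y^{k+1} = 1.1 + 0.05*-22.0 = 0.0
Step 3: y^k = 0.0, reduced costs: (8.0, 4.0)
  x^k = (0.0, 0.0), subgradient = b - a^T x = 22.0
  y^{k+1} = 0.0 + 0.05*22.0 = 1.1
Dual objective at y_3 = 1.1: reduced costs (1.4, -0.4), box minimizer x = (0.0, 11.0)
g(y_3) = b*y + (c1 - a1*y)*x1 + (c2 - a2*y)*x2 = 22*1.1 + 1.4*0.0 + (-0.4)*11.0 = 24.2 + 0.0 - 4.4 = 19.8


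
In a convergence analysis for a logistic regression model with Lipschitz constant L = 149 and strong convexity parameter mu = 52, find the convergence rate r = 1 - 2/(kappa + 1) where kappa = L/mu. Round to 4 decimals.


Step 1: Compute the condition number.
kappa = L/mu = 149/52 = 2.8654
Step 2: Compute the convergence rate.
r = 1 - 2/(kappa + 1) = 1 - 2*mu/(L + mu) = (L - mu)/(L + mu) = 97/201 = 0.4826


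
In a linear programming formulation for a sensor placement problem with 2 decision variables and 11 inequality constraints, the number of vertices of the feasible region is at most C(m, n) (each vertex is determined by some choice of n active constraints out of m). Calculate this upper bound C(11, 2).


Each vertex corresponds to some choice of n active constraints out of m, so the number of vertices is at most C(m, n) = m! / (n!(m-n)!).
m = 11, n = 2
Numerator: 11 * 10
Denominator: 2! = 2
C(11, 2) = 55


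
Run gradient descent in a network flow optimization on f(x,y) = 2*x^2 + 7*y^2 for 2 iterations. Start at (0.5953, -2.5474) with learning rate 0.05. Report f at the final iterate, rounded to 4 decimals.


Gradient descent on f(x,y) = 2*x^2 + 7*y^2.
Starting point: (0.5953, -2.5474), alpha = 0.05
Step 1: grad_x = 2*2*0.5953 = 2.3812, grad_y = 2*7*-2.5474 = -35.6636
  x_1 = 0.5953 - 0.05*2.3812 = 0.4762
  y_1 = -2.5474 - 0.05*-35.6636 = -0.7642
Step 2: grad_x = 2*2*0.4762 = 1.905, grad_y = 2*7*-0.7642 = -10.6991
  x_2 = 0.4762 - 0.05*1.905 = 0.381
  y_2 = -0.7642 - 0.05*-10.6991 = -0.2293
f(0.381, -0.2293) = 2*0.381^2 + 7*(-0.2293)^2 = 0.6583


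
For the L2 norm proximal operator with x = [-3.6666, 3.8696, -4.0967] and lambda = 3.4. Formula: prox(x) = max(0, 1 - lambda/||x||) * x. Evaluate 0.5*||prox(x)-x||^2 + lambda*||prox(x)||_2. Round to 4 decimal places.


Step 1: Compute ||x||.
||x|| = 6.7231
Step 2: Compute scaling factor.
scale = max(0, 1 - 3.4/6.7231) = 0.4943
Step 3: prox(x) = [-1.8123, 1.9127, -2.0249]
||prox(x)|| = 3.3231
Step 4: Proximal objective.
0.5*||prox-x||^2 = 5.78
lambda*||prox|| = 11.2985
Total = 17.0787


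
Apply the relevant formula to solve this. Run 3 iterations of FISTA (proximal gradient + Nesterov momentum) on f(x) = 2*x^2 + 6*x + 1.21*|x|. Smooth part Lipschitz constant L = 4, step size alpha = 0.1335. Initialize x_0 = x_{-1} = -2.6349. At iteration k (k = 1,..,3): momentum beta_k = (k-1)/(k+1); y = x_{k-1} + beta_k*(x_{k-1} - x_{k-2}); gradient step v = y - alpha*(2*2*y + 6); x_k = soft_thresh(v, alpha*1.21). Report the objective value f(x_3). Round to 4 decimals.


FISTA on f(x) = 2*x^2 + 6*x + 1.21*|x|
L = 4, alpha = 0.1335
Iteration 1: beta = 0.0, y = -2.6349 + 0.0*(-2.6349 + 2.6349) = -2.6349
  grad(y) = -4.5396, v = y - alpha*grad = -2.0289
  prox(v) = soft_thresh(-2.0289, 0.1615) = -1.8673
Iteration 2: beta = 0.3333, y = -1.8673 + 0.3333*(-1.8673 + 2.6349) = -1.6115
  grad(y) = -0.4459, v = y - alpha*grad = -1.5519
  prox(v) = soft_thresh(-1.5519, 0.1615) = -1.3904
Iteration 3: beta = 0.5, y = -1.3904 + 0.5*(-1.3904 + 1.8673) = -1.152
  grad(y) = 1.3922, v = y - alpha*grad = -1.3378
  prox(v) = soft_thresh(-1.3378, 0.1615) = -1.1763
f(x_3) = 2*(-1.1763)^2 + 6*(-1.1763) + 1.21*|-1.1763| = -2.8671


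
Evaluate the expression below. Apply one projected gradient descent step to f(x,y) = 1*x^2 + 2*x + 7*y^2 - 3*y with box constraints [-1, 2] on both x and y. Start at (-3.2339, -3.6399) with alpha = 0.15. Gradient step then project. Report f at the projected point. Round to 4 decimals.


Step 1: Compute gradient at (-3.2339, -3.6399).
grad_x = 2*1*-3.2339 + 2 = -4.4678
grad_y = 2*7*-3.6399 - 3 = -53.9586
Step 2: Gradient step.
x_raw = -3.2339 - 0.15*-4.4678 = -2.5637
y_raw = -3.6399 - 0.15*-53.9586 = 4.4539
Step 3: Project onto [-1, 2].
x_proj = clip(-2.5637) = -1.0
y_proj = clip(4.4539) = 2.0
Step 4: Evaluate f.
f(-1.0, 2.0) = 21.0


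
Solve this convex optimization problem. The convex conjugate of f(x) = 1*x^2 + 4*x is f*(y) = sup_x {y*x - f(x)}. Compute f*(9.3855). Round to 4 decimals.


f*(y) = sup_x {y*x - a*x^2 - b*x} = sup_x {(y-b)*x - a*x^2}
FOC: (y - b) - 2a*x = 0 => x* = (y - b)/(2a)
x* = (9.3855 - 4)/(2*1) = 2.6928
f*(9.3855) = (y-b)^2/(4a) = (9.3855 - 4)^2/(4*1)
= 29.0036/4 = 7.2509


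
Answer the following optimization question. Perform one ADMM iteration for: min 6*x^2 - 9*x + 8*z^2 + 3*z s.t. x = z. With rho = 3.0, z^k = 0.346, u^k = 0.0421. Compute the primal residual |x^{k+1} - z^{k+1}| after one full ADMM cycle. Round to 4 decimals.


ADMM iteration with rho = 3.0, z^k = 0.346, u^k = 0.0421
Step 1: x-update.
Minimize 6*x^2 - 9*x + (3.0/2)*(x - 0.346 + 0.0421)^2
FOC: (2*6 + 3.0)*x = 9 + 3.0*(0.346 - 0.0421)
x^{k+1} = 0.6608
Step 2: z-update.
Minimize 8*z^2 + 3*z + (3.0/2)*(0.6608 - z + 0.0421)^2
FOC: (2*8 + 3.0)*z = -3 + 3.0*(0.6608 + 0.0421)
z^{k+1} = -0.0469
Step 3: u-update.
u^{k+1} = 0.0421 + 0.6608 + 0.0469 = 0.7498
Step 4: Primal residual = |0.6608 + 0.0469| = 0.7077


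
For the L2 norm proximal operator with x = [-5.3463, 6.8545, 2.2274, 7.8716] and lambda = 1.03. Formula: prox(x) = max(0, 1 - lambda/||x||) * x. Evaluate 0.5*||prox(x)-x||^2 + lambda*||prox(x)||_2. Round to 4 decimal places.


Step 1: Compute ||x||.
||x|| = 11.9369
Step 2: Compute scaling factor.
scale = max(0, 1 - 1.03/11.9369) = 0.9137
Step 3: prox(x) = [-4.885, 6.263, 2.0352, 7.1924]
||prox(x)|| = 10.9069
Step 4: Proximal objective.
0.5*||prox-x||^2 = 0.5305
lambda*||prox|| = 11.2341
Total = 11.7646


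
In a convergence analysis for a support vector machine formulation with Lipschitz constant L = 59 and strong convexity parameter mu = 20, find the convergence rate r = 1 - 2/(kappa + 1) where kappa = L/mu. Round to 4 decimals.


Step 1: Compute the condition number.
kappa = L/mu = 59/20 = 2.95
Step 2: Compute the convergence rate.
r = 1 - 2/(kappa + 1) = 1 - 2*mu/(L + mu) = (L - mu)/(L + mu) = 39/79 = 0.4937


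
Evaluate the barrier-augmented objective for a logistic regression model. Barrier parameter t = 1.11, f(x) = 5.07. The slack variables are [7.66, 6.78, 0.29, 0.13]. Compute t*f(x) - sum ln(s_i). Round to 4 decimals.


Step 1: Compute log-barrier.
ln values: [2.036, 1.914, -1.2379, -2.0402]
phi = -(2.036 + 1.914 - 1.2379 - 2.0402) = -0.6719
Step 2: Compute augmented objective.
t*f(x) = 1.11*5.07 = 5.6277
Total = 5.6277 - 0.6719 = 4.9558


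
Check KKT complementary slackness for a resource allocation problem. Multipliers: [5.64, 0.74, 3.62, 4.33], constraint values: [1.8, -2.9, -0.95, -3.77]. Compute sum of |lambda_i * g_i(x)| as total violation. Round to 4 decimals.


KKT complementary slackness check:
lambda_1 * g_1 = 5.64 * 1.8 = 10.152
lambda_2 * g_2 = 0.74 * -2.9 = -2.146
lambda_3 * g_3 = 3.62 * -0.95 = -3.439
lambda_4 * g_4 = 4.33 * -3.77 = -16.3241
Total violation = 10.152 + 2.146 + 3.439 + 16.3241 = 32.0611


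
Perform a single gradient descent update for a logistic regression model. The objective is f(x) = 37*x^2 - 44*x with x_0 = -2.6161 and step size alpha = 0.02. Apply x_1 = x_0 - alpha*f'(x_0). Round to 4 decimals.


We compute the gradient at x_0 and apply the update.
f'(x) = 74*x - 44
f'(-2.6161) = 74*-2.6161 - 44 = -237.5914
x_1 = -2.6161 - 0.02*-237.5914 = 2.1357


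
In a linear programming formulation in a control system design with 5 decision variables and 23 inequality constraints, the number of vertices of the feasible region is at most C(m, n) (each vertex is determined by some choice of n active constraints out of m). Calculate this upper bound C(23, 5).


Each vertex corresponds to some choice of n active constraints out of m, so the number of vertices is at most C(m, n) = m! / (n!(m-n)!).
m = 23, n = 5
Numerator: 23 * 22 * 21 * 20 * 19
Denominator: 5! = 120
C(23, 5) = 33649


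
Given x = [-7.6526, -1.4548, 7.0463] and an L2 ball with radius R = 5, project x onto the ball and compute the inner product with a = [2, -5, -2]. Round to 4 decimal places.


Step 1: Compute ||x|| (intermediates to 6 decimals).
||x|| = sqrt((-7.6526)^2 + (-1.4548)^2 + 7.0463^2) = 10.503765
Step 2: Project.
Since ||x|| > R, scale = R/||x|| = 5/10.503765 = 0.47602, proj(x) = scale * x
proj(x) = [-3.642791, -0.692514, 3.35418]
Step 3: Dot product.
a^T * proj(x) = 2*(-3.642791) - 5*(-0.692514) - 2*3.35418 = -10.5314


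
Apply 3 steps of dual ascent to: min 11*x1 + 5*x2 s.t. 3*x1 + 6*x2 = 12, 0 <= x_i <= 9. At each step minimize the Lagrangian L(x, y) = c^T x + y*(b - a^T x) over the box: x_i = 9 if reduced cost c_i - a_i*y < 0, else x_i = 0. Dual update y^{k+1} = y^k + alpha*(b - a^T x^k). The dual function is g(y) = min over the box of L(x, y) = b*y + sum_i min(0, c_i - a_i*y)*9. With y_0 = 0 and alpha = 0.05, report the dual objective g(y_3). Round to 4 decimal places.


Dual ascent for LP: min 11*x1 + 5*x2, 3*x1 + 6*x2 = 12, 0 <= x_i <= 9
Step 1: y^k = 0.0, reduced costs: (11.0, 5.0)
  x^k = (0.0, 0.0), subgradient = b - a^T x = 12.0
  y^{k+1} = 0.0 + 0.05*12.0 = 0.6
Step 2: y^k = 0.6, reduced costs: (9.2, 1.4)
  x^k = (0.0, 0.0), subgradient = b - a^T x = 12.0
  y^{k+1} = 0.6 + 0.05*12.0 = 1.2
Step 3: y^k = 1.2, reduced costs: (7.4, -2.2)
  x^k = (0.0, 9.0), subgradient = b - a^T x = -42.0
  y^{k+1} = 1.2 + 0.05*-42.0 = -0.9
Dual objective at y_3 = -0.9: reduced costs (13.7, 10.4), box minimizer x = (0.0, 0.0)
g(y_3) = b*y + (c1 - a1*y)*x1 + (c2 - a2*y)*x2 = 12*(-0.9) + 13.7*0.0 + 10.4*0.0 = -10.8 + 0.0 + 0.0 = -10.8


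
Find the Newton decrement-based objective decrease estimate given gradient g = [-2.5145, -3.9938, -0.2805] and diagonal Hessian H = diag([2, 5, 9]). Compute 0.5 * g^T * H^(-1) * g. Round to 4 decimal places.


Step 1: H is diagonal, so H^(-1) * g = [-1.2573, -0.7988, -0.0312].
Step 2: g^T H^(-1) g = sum_i g_i^2 / H_ii
  = (-2.5145)^2/2 + (-3.9938)^2/5 + (-0.2805)^2/9
  = 3.1614 + 3.1901 + 0.0087 = 6.3602
Step 3: Objective decrease = 0.5 * g^T H^(-1) g = 3.1801


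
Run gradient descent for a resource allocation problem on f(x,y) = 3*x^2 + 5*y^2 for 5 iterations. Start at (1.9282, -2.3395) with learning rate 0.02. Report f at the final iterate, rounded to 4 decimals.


Gradient descent on f(x,y) = 3*x^2 + 5*y^2.
Starting point: (1.9282, -2.3395), alpha = 0.02
Step 1: grad_x = 2*3*1.9282 = 11.5692, grad_y = 2*5*-2.3395 = -23.395
  x_1 = 1.9282 - 0.02*11.5692 = 1.6968
  y_1 = -2.3395 - 0.02*-23.395 = -1.8716
Step 2: grad_x = 2*3*1.6968 = 10.1809, grad_y = 2*5*-1.8716 = -18.716
  x_2 = 1.6968 - 0.02*10.1809 = 1.4932
  y_2 = -1.8716 - 0.02*-18.716 = -1.4973
Step 3: grad_x = 2*3*1.4932 = 8.9592, grad_y = 2*5*-1.4973 = -14.9728
  x_3 = 1.4932 - 0.02*8.9592 = 1.314
  y_3 = -1.4973 - 0.02*-14.9728 = -1.1978
Step 4: grad_x = 2*3*1.314 = 7.8841, grad_y = 2*5*-1.1978 = -11.9782
  x_4 = 1.314 - 0.02*7.8841 = 1.1563
  y_4 = -1.1978 - 0.02*-11.9782 = -0.9583
Step 5: grad_x = 2*3*1.1563 = 6.938, grad_y = 2*5*-0.9583 = -9.5826
  x_5 = 1.1563 - 0.02*6.938 = 1.0176
  y_5 = -0.9583 - 0.02*-9.5826 = -0.7666
f(1.0176, -0.7666) = 3*1.0176^2 + 5*(-0.7666)^2 = 6.0448


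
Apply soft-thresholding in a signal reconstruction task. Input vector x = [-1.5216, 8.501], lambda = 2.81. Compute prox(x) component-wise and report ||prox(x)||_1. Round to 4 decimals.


Soft-thresholding with lambda = 2.81:
prox(-1.5216) = sign(-1.5216)*max(|-1.5216| - 2.81, 0) = 0.0
prox(8.501) = sign(8.501)*max(|8.501| - 2.81, 0) = 5.691
prox(x) = [0.0, 5.691]
||prox(x)||_1 = 0.0 + 5.691 = 5.691


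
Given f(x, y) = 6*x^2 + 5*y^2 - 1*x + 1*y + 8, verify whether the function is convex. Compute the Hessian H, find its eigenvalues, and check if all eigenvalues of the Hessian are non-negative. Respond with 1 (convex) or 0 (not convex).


The Hessian of f(x,y) = 6*x^2 + 5*y^2 - 1*x + 1*y + 8 is:
H = [[12, 0], [0, 10]]
Trace = 12 + 10 = 22
Determinant = 12*10 - (0)^2 = 120
Discriminant = (22)^2 - 4*120 = 4.0
Eigenvalues: lambda_1 = 10.0, lambda_2 = 12.0
The function is convex.

1


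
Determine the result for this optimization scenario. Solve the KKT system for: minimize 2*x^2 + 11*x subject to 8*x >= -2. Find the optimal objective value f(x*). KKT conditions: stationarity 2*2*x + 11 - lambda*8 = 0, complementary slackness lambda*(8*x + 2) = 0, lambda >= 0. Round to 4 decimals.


Step 1: Try lambda = 0 (constraint inactive).
x_unc = -11/(2*2) = -2.75
Check: 8*-2.75 = -22.0 < -2 -- violated!
Step 2: Constraint must be active: 8*x = -2
x* = -2/8 = -0.25
lambda = (2*2*(-0.25) + 11)/8 = 1.25
Step 3: Compute optimal value.
f(x*) = 2*(-0.25)^2 + 11*(-0.25) = -2.625


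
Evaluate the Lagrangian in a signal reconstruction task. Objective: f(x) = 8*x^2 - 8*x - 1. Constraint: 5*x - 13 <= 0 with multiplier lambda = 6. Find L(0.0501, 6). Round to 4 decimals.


Step 1: Evaluate f(x).
f(0.0501) = 8*0.0501^2 - 8*0.0501 - 1 = -1.3807
Step 2: Evaluate g(x).
g(0.0501) = 5*0.0501 - 13 = -12.7495
Step 3: Compute Lagrangian.
L = -1.3807 + 6*-12.7495 = -77.8777


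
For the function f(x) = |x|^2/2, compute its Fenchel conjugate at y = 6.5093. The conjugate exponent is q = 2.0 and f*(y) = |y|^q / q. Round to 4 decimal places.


The conjugate exponent q satisfies 1/p + 1/q = 1.
p = 2, so q = 2/(2 - 1) = 2.0
|y|^q = 6.5093^2.0 = 42.371
f*(6.5093) = 42.371 / 2.0 = 21.1855


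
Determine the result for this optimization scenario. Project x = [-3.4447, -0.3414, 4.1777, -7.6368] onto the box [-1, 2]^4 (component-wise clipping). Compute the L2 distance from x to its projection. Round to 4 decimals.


Project each component onto [-1, 2].
clip(-3.4447) = -1.0, clip(-0.3414) = -0.3414, clip(4.1777) = 2.0, clip(-7.6368) = -1.0
Projection = [-1.0, -0.3414, 2.0, -1.0]
Squared diffs: [5.9766, 0.0, 4.7424, 44.0471]
Distance = sqrt(54.7661) = 7.4004


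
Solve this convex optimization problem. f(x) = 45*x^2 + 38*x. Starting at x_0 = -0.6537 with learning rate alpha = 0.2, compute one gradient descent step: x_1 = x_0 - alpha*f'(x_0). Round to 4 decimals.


We compute the gradient at x_0 and apply the update.
f'(x) = 90*x + 38
f'(-0.6537) = 90*-0.6537 + 38 = -20.833
x_1 = -0.6537 - 0.2*-20.833 = 3.5129


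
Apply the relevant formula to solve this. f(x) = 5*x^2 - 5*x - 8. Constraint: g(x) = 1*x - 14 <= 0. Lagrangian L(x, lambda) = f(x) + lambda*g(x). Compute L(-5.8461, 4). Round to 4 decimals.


Step 1: Evaluate f(x).
f(-5.8461) = 5*(-5.8461)^2 - 5*(-5.8461) - 8 = 192.1149
Step 2: Evaluate g(x).
g(-5.8461) = 1*-5.8461 - 14 = -19.8461
Step 3: Compute Lagrangian.
L = 192.1149 + 4*-19.8461 = 112.7305


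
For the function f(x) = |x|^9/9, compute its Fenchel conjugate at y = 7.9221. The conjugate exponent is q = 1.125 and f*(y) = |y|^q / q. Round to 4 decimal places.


The conjugate exponent q satisfies 1/p + 1/q = 1.
p = 9, so q = 9/(9 - 1) = 1.125
|y|^q = 7.9221^1.125 = 10.2611
f*(7.9221) = 10.2611 / 1.125 = 9.121


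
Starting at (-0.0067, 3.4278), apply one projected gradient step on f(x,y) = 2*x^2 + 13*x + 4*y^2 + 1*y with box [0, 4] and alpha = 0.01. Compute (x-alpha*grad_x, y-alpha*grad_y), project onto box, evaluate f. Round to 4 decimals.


Step 1: Compute gradient at (-0.0067, 3.4278).
grad_x = 2*2*-0.0067 + 13 = 12.9732
grad_y = 2*4*3.4278 + 1 = 28.4224
Step 2: Gradient step.
x_raw = -0.0067 - 0.01*12.9732 = -0.1364
y_raw = 3.4278 - 0.01*28.4224 = 3.1436
Step 3: Project onto [0, 4].
x_proj = clip(-0.1364) = 0.0
y_proj = clip(3.1436) = 3.1436
Step 4: Evaluate f.
f(0.0, 3.1436) = 42.6719


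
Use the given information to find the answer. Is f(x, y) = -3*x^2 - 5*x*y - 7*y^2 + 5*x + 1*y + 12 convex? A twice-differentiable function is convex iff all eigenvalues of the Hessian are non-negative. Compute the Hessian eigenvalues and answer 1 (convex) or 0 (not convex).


The Hessian of f(x,y) = -3*x^2 - 5*x*y - 7*y^2 + 5*x + 1*y + 12 is:
H = [[-6, -5], [-5, -14]]
Trace = -6 - 14 = -20
Determinant = -6*-14 - (-5)^2 = 59
Discriminant = (-20)^2 - 4*59 = 164.0
Eigenvalues: lambda_1 = -16.4031, lambda_2 = -3.5969
The function is not convex.

0


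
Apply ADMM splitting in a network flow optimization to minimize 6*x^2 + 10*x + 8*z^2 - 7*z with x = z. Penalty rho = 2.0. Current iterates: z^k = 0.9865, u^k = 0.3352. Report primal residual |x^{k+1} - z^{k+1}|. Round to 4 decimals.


ADMM iteration with rho = 2.0, z^k = 0.9865, u^k = 0.3352
Step 1: x-update.
Minimize 6*x^2 + 10*x + (2.0/2)*(x - 0.9865 + 0.3352)^2
FOC: (2*6 + 2.0)*x = -10 + 2.0*(0.9865 - 0.3352)
x^{k+1} = -0.6212
Step 2: z-update.
Minimize 8*z^2 - 7*z + (2.0/2)*(-0.6212 - z + 0.3352)^2
FOC: (2*8 + 2.0)*z = 7 + 2.0*(-0.6212 + 0.3352)
z^{k+1} = 0.3571
Step 3: u-update.
u^{k+1} = 0.3352 - 0.6212 - 0.3571 = -0.6431
Step 4: Primal residual = |-0.6212 - 0.3571| = 0.9783


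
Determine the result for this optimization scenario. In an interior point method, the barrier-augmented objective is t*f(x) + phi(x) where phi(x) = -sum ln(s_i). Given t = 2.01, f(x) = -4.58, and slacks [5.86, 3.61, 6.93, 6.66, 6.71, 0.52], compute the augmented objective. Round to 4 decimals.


Step 1: Compute log-barrier.
ln values: [1.7681, 1.2837, 1.9359, 1.8961, 1.9036, -0.6539]
phi = -(1.7681 + 1.2837 + 1.9359 + 1.8961 + 1.9036 - 0.6539) = -8.1335
Step 2: Compute augmented objective.
t*f(x) = 2.01*-4.58 = -9.2058
Total = -9.2058 - 8.1335 = -17.3393


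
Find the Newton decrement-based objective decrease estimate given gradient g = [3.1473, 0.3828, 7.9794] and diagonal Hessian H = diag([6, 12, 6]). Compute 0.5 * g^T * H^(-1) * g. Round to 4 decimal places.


Step 1: H is diagonal, so H^(-1) * g = [0.5246, 0.0319, 1.3299].
Step 2: g^T H^(-1) g = sum_i g_i^2 / H_ii
  = (3.1473)^2/6 + (0.3828)^2/12 + (7.9794)^2/6
  = 1.6509 + 0.0122 + 10.6118 = 12.2749
Step 3: Objective decrease = 0.5 * g^T H^(-1) g = 6.1375


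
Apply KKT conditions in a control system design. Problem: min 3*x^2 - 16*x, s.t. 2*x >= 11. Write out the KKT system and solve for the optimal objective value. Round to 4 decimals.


Step 1: Try lambda = 0 (constraint inactive).
x_unc = 16/(2*3) = 2.6667
Check: 2*2.6667 = 5.3334 < 11 -- violated!
Step 2: Constraint must be active: 2*x = 11
x* = 11/2 = 5.5
lambda = (2*3*5.5 - 16)/2 = 8.5
Step 3: Compute optimal value.
f(x*) = 3*5.5^2 - 16*5.5 = 2.75


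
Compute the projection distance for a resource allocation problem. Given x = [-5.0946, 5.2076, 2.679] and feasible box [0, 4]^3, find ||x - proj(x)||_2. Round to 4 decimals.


Project each component onto [0, 4].
clip(-5.0946) = 0.0, clip(5.2076) = 4.0, clip(2.679) = 2.679
Projection = [0.0, 4.0, 2.679]
Squared diffs: [25.9549, 1.4583, 0.0]
Distance = sqrt(27.4132) = 5.2358


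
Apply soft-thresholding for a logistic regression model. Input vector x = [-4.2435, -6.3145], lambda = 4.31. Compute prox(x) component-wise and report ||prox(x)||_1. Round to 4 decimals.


Soft-thresholding with lambda = 4.31:
prox(-4.2435) = sign(-4.2435)*max(|-4.2435| - 4.31, 0) = 0.0
prox(-6.3145) = sign(-6.3145)*max(|-6.3145| - 4.31, 0) = -2.0045
prox(x) = [0.0, -2.0045]
||prox(x)||_1 = 0.0 + 2.0045 = 2.0045


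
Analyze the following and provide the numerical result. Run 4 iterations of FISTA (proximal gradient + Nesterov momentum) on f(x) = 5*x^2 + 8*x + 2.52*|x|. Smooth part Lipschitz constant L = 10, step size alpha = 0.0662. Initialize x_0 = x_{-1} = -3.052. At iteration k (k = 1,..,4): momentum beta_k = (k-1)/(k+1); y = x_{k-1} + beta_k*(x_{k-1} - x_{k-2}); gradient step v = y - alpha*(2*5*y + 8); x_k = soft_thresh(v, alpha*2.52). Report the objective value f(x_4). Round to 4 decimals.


FISTA on f(x) = 5*x^2 + 8*x + 2.52*|x|
L = 10, alpha = 0.0662
Iteration 1: beta = 0.0, y = -3.052 + 0.0*(-3.052 + 3.052) = -3.052
  grad(y) = -22.52, v = y - alpha*grad = -1.5612
  prox(v) = soft_thresh(-1.5612, 0.1668) = -1.3944
Iteration 2: beta = 0.3333, y = -1.3944 + 0.3333*(-1.3944 + 3.052) = -0.8418
  grad(y) = -0.418, v = y - alpha*grad = -0.8141
  prox(v) = soft_thresh(-0.8141, 0.1668) = -0.6473
Iteration 3: beta = 0.5, y = -0.6473 + 0.5*(-0.6473 + 1.3944) = -0.2738
  grad(y) = 5.2622, v = y - alpha*grad = -0.6221
  prox(v) = soft_thresh(-0.6221, 0.1668) = -0.4553
Iteration 4: beta = 0.6, y = -0.4553 + 0.6*(-0.4553 + 0.6473) = -0.3401
  grad(y) = 4.5988, v = y - alpha*grad = -0.6446
  prox(v) = soft_thresh(-0.6446, 0.1668) = -0.4777
f(x_4) = 5*(-0.4777)^2 + 8*(-0.4777) + 2.52*|-0.4777| = -1.4768


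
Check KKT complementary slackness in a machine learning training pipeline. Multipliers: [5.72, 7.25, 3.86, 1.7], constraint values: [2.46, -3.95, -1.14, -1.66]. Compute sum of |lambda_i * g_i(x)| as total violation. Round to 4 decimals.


KKT complementary slackness check:
lambda_1 * g_1 = 5.72 * 2.46 = 14.0712
lambda_2 * g_2 = 7.25 * -3.95 = -28.6375
lambda_3 * g_3 = 3.86 * -1.14 = -4.4004
lambda_4 * g_4 = 1.7 * -1.66 = -2.822
Total violation = 14.0712 + 28.6375 + 4.4004 + 2.822 = 49.9311


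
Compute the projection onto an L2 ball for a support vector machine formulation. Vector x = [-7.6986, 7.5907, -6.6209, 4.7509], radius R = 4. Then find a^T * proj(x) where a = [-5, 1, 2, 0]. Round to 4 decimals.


Step 1: Compute ||x|| (intermediates to 6 decimals).
||x|| = sqrt((-7.6986)^2 + 7.5907^2 + (-6.6209)^2 + 4.7509^2) = 13.538631
Step 2: Project.
Since ||x|| > R, scale = R/||x|| = 4/13.538631 = 0.295451, proj(x) = scale * x
proj(x) = [-2.274559, 2.24268, -1.956152, 1.403658]
Step 3: Dot product.
a^T * proj(x) = -5*(-2.274559) + 1*2.24268 + 2*(-1.956152) + 0*1.403658 = 9.7032


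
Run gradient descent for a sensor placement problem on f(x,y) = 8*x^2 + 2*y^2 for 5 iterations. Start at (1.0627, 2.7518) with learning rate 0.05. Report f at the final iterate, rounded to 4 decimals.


Gradient descent on f(x,y) = 8*x^2 + 2*y^2.
Starting point: (1.0627, 2.7518), alpha = 0.05
Step 1: grad_x = 2*8*1.0627 = 17.0032, grad_y = 2*2*2.7518 = 11.0072
  x_1 = 1.0627 - 0.05*17.0032 = 0.2125
  y_1 = 2.7518 - 0.05*11.0072 = 2.2014
Step 2: grad_x = 2*8*0.2125 = 3.4006, grad_y = 2*2*2.2014 = 8.8058
  x_2 = 0.2125 - 0.05*3.4006 = 0.0425
  y_2 = 2.2014 - 0.05*8.8058 = 1.7612
Step 3: grad_x = 2*8*0.0425 = 0.6801, grad_y = 2*2*1.7612 = 7.0446
  x_3 = 0.0425 - 0.05*0.6801 = 0.0085
  y_3 = 1.7612 - 0.05*7.0446 = 1.4089
Step 4: grad_x = 2*8*0.0085 = 0.136, grad_y = 2*2*1.4089 = 5.6357
  x_4 = 0.0085 - 0.05*0.136 = 0.0017
  y_4 = 1.4089 - 0.05*5.6357 = 1.1271
Step 5: grad_x = 2*8*0.0017 = 0.0272, grad_y = 2*2*1.1271 = 4.5085
  x_5 = 0.0017 - 0.05*0.0272 = 0.0003
  y_5 = 1.1271 - 0.05*4.5085 = 0.9017
f(0.0003, 0.9017) = 8*0.0003^2 + 2*0.9017^2 = 1.6262


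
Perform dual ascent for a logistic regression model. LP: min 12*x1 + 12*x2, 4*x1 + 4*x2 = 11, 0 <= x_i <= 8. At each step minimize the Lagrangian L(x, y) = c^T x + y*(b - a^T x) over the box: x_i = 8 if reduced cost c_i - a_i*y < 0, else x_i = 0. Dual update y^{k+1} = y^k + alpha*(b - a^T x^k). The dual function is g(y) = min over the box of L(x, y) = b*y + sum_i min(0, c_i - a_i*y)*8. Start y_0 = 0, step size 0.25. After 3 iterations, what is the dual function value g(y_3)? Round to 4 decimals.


Dual ascent for LP: min 12*x1 + 12*x2, 4*x1 + 4*x2 = 11, 0 <= x_i <= 8
Step 1: y^k = 0.0, reduced costs: (12.0, 12.0)
  x^k = (0.0, 0.0), subgradient = b - a^T x = 11.0
  y^{k+1} = 0.0 + 0.25*11.0 = 2.75
Step 2: y^k = 2.75, reduced costs: (1.0, 1.0)
  x^k = (0.0, 0.0), subgradient = b - a^T x = 11.0
  y^{k+1} = 2.75 + 0.25*11.0 = 5.5
Step 3: y^k = 5.5, reduced costs: (-10.0, -10.0)
  x^k = (8.0, 8.0), subgradient = b - a^T x = -53.0
  y^{k+1} = 5.5 + 0.25*-53.0 = -7.75
Dual objective at y_3 = -7.75: reduced costs (43.0, 43.0), box minimizer x = (0.0, 0.0)
g(y_3) = b*y + (c1 - a1*y)*x1 + (c2 - a2*y)*x2 = 11*(-7.75) + 43.0*0.0 + 43.0*0.0 = -85.25 + 0.0 + 0.0 = -85.25


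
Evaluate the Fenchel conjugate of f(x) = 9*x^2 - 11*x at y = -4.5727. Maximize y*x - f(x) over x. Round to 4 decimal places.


f*(y) = sup_x {y*x - a*x^2 - b*x} = sup_x {(y-b)*x - a*x^2}
FOC: (y - b) - 2a*x = 0 => x* = (y - b)/(2a)
x* = (-4.5727 + 11)/(2*9) = 0.3571
f*(-4.5727) = (y-b)^2/(4a) = (-4.5727 + 11)^2/(4*9)
= 41.3102/36 = 1.1475


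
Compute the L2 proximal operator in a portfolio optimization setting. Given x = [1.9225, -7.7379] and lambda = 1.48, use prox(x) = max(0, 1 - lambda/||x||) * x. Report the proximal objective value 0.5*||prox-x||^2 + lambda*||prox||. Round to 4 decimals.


Step 1: Compute ||x||.
||x|| = 7.9731
Step 2: Compute scaling factor.
scale = max(0, 1 - 1.48/7.9731) = 0.8144
Step 3: prox(x) = [1.5656, -6.3016]
||prox(x)|| = 6.4931
Step 4: Proximal objective.
0.5*||prox-x||^2 = 1.0952
lambda*||prox|| = 9.6098
Total = 10.7051


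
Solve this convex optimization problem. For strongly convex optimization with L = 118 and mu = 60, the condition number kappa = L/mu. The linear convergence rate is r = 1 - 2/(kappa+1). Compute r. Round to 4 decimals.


Step 1: Compute the condition number.
kappa = L/mu = 118/60 = 1.9667
Step 2: Compute the convergence rate.
r = 1 - 2/(kappa + 1) = 1 - 2*mu/(L + mu) = (L - mu)/(L + mu) = 58/178 = 0.3258


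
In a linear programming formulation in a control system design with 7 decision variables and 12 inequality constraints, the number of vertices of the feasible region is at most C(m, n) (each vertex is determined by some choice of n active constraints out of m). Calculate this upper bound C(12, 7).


Each vertex corresponds to some choice of n active constraints out of m, so the number of vertices is at most C(m, n) = m! / (n!(m-n)!).
m = 12, n = 7
Numerator: 12 * 11 * 10 * 9 * 8 * 7 * 6
Denominator: 7! = 5040
C(12, 7) = 792


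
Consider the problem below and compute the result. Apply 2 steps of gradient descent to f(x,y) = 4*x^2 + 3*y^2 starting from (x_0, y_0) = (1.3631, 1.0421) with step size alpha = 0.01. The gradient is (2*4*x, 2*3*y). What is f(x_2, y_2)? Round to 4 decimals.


Gradient descent on f(x,y) = 4*x^2 + 3*y^2.
Starting point: (1.3631, 1.0421), alpha = 0.01
Step 1: grad_x = 2*4*1.3631 = 10.9048, grad_y = 2*3*1.0421 = 6.2526
  x_1 = 1.3631 - 0.01*10.9048 = 1.2541
  y_1 = 1.0421 - 0.01*6.2526 = 0.9796
Step 2: grad_x = 2*4*1.2541 = 10.0324, grad_y = 2*3*0.9796 = 5.8774
  x_2 = 1.2541 - 0.01*10.0324 = 1.1537
  y_2 = 0.9796 - 0.01*5.8774 = 0.9208
f(1.1537, 0.9208) = 4*1.1537^2 + 3*0.9208^2 = 7.868


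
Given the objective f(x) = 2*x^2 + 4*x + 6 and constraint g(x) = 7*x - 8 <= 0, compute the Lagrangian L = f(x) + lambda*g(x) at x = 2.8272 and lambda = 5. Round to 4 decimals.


Step 1: Evaluate f(x).
f(2.8272) = 2*2.8272^2 + 4*2.8272 + 6 = 33.2949
Step 2: Evaluate g(x).
g(2.8272) = 7*2.8272 - 8 = 11.7904
Step 3: Compute Lagrangian.
L = 33.2949 + 5*11.7904 = 92.2469


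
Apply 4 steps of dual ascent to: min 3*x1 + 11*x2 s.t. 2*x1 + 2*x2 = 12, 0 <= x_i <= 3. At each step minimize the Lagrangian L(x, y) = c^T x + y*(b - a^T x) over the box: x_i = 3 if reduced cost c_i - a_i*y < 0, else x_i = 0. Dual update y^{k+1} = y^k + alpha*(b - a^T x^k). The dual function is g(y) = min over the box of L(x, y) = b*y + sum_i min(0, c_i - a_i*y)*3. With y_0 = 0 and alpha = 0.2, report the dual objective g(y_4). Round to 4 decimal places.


Dual ascent for LP: min 3*x1 + 11*x2, 2*x1 + 2*x2 = 12, 0 <= x_i <= 3
Step 1: y^k = 0.0, reduced costs: (3.0, 11.0)
  x^k = (0.0, 0.0), subgradient = b - a^T x = 12.0
  y^{k+1} = 0.0 + 0.2*12.0 = 2.4
Step 2: y^k = 2.4, reduced costs: (-1.8, 6.2)
  x^k = (3.0, 0.0), subgradient = b - a^T x = 6.0
  y^{k+1} = 2.4 + 0.2*6.0 = 3.6
Step 3: y^k = 3.6, reduced costs: (-4.2, 3.8)
  x^k = (3.0, 0.0), subgradient = b - a^T x = 6.0
  y^{k+1} = 3.6 + 0.2*6.0 = 4.8
Step 4: y^k = 4.8, reduced costs: (-6.6, 1.4)
  x^k = (3.0, 0.0), subgradient = b - a^T x = 6.0
  y^{k+1} = 4.8 + 0.2*6.0 = 6.0
Dual objective at y_4 = 6.0: reduced costs (-9.0, -1.0), box minimizer x = (3.0, 3.0)
g(y_4) = b*y + (c1 - a1*y)*x1 + (c2 - a2*y)*x2 = 12*6.0 + (-9.0)*3.0 + (-1.0)*3.0 = 72.0 - 27.0 - 3.0 = 42.0
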